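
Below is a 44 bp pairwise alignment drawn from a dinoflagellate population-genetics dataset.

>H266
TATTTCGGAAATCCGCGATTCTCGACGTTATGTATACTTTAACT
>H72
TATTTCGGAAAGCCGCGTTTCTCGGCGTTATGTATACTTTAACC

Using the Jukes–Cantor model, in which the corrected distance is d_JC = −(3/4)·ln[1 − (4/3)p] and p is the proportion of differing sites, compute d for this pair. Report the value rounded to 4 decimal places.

0.0969

The sequences differ at positions 12 (T/G), 18 (A/T), 25 (A/G), 44 (T/C).
p = 4/44 = 0.090909.
d = −0.75 · ln(1 − (4/3)·0.090909) = −0.75 · ln(0.878788) = −0.75 · (-0.129212) = 0.0969.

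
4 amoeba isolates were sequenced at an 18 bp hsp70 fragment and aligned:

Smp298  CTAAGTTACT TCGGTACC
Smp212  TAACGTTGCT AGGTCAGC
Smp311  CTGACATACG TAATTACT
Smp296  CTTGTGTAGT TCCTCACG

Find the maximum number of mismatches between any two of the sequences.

Pairwise Hamming distances:
  Smp298 vs Smp212: 9
  Smp298 vs Smp311: 8
  Smp298 vs Smp296: 9
  Smp212 vs Smp311: 14
  Smp212 vs Smp296: 13
  Smp311 vs Smp296: 10
The largest is 14, between Smp212 and Smp311.

14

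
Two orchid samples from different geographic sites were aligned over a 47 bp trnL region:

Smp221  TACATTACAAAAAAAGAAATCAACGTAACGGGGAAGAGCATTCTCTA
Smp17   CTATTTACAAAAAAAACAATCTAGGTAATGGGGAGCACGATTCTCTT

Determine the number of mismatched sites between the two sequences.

Mismatches occur at site 1 (T→C), site 2 (A→T), site 3 (C→A), site 4 (A→T), site 16 (G→A), site 17 (A→C), site 22 (A→T), site 24 (C→G), site 29 (C→T), site 35 (A→G), site 36 (G→C), site 38 (G→C), site 39 (C→G), site 47 (A→T).
That gives 14 mismatches out of 47 aligned sites, so the Hamming distance is 14.

14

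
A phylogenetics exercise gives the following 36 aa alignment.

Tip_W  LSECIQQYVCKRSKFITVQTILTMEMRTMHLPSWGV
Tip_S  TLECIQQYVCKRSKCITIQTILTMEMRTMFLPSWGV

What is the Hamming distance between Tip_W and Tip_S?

5

The sequences differ at positions 1 (L/T), 2 (S/L), 15 (F/C), 18 (V/I), 30 (H/F).
That gives 5 mismatches out of 36 aligned sites, so the Hamming distance is 5.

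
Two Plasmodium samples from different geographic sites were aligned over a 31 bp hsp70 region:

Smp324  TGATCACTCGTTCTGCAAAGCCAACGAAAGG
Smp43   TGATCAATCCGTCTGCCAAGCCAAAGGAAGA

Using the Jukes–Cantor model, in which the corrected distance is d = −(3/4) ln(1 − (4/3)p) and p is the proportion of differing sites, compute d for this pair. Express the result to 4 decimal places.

Differing sites — 7:C/A; 10:G/C; 11:T/G; 17:A/C; 25:C/A; 27:A/G; 31:G/A.
p = 7/31 = 0.225806.
d = −0.75 · ln(1 − (4/3)·0.225806) = −0.75 · ln(0.698925) = −0.75 · (-0.358212) = 0.2687.

0.2687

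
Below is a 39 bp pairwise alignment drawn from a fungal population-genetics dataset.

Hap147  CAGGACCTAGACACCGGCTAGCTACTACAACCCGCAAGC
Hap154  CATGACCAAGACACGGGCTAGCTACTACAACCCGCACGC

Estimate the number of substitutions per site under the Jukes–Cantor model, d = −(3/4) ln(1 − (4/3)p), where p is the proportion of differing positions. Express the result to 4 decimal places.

Mismatches occur at site 3 (G/T), site 8 (T/A), site 15 (C/G), site 37 (A/C).
p = 4/39 = 0.102564.
d = −0.75 · ln(1 − (4/3)·0.102564) = −0.75 · ln(0.863248) = −0.75 · (-0.147053) = 0.1103.

0.1103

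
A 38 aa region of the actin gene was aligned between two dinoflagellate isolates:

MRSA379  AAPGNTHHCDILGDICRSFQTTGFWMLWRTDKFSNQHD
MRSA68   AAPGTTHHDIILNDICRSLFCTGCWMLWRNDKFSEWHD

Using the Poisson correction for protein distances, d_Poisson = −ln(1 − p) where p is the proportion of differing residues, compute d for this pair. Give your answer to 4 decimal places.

Mismatches occur at site 5 (N/T), site 9 (C/D), site 10 (D/I), site 13 (G/N), site 19 (F/L), site 20 (Q/F), site 21 (T/C), site 24 (F/C), site 30 (T/N), site 35 (N/E), site 36 (Q/W).
p = 11/38 = 0.289474.
d = −ln(1 − 0.289474) = −ln(0.710526) = 0.3417.

0.3417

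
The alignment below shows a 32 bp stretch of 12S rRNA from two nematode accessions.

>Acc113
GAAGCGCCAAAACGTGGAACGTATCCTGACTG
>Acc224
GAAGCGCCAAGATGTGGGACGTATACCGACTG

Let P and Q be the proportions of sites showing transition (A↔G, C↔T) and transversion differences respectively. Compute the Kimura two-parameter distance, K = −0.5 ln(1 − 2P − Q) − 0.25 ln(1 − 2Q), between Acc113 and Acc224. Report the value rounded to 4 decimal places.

0.1813

Differing sites — 11:A/G (Ti); 13:C/T (Ti); 18:A/G (Ti); 25:C/A (Tv); 27:T/C (Ti).
Of the 5 differences, 4 transitions and 1 transversion over 32 sites: P = 4/32 = 0.125000, Q = 1/32 = 0.031250.
d = −0.5·ln(0.718750) − 0.25·ln(0.937500) = −0.5·(-0.330242) − 0.25·(-0.064539) = 0.1813.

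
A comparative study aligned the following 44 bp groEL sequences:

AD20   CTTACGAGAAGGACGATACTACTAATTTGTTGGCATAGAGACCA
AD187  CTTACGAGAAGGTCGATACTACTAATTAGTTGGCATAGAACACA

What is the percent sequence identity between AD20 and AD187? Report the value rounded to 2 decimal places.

Differing sites — 13:A/T; 28:T/A; 40:G/A; 41:A/C; 42:C/A.
39 of the 44 sites match, so the percent identity is 39/44 × 100 = 88.64%.

88.64%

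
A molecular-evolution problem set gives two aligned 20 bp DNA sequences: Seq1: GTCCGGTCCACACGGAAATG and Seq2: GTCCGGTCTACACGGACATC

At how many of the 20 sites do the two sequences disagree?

3

The sequences differ at positions 9 (C/T), 17 (A/C), 20 (G/C).
That gives 3 mismatches out of 20 aligned sites, so the Hamming distance is 3.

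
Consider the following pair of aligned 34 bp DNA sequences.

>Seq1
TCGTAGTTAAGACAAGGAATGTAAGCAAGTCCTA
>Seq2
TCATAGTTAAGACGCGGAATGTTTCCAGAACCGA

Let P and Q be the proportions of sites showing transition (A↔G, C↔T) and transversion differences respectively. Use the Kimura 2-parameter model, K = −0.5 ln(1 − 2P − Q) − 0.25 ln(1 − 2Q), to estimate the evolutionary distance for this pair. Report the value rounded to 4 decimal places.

Differing sites — 3:G/A (Ti); 14:A/G (Ti); 15:A/C (Tv); 23:A/T (Tv); 24:A/T (Tv); 25:G/C (Tv); 28:A/G (Ti); 29:G/A (Ti); 30:T/A (Tv); 33:T/G (Tv).
Of the 10 differences, 4 transitions and 6 transversions over 34 sites: P = 4/34 = 0.117647, Q = 6/34 = 0.176471.
d = −0.5·ln(0.588235) − 0.25·ln(0.647058) = −0.5·(-0.530629) − 0.25·(-0.435319) = 0.3741.

0.3741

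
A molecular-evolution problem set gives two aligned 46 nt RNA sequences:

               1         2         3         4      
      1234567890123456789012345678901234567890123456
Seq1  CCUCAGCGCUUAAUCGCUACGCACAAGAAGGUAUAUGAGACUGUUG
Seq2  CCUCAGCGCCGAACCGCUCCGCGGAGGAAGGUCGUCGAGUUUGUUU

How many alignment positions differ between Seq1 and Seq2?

14

Differing sites — 10:U/C; 11:U/G; 14:U/C; 19:A/C; 23:A/G; 24:C/G; 26:A/G; 33:A/C; 34:U/G; 35:A/U; 36:U/C; 40:A/U; 41:C/U; 46:G/U.
That gives 14 mismatches out of 46 aligned sites, so the Hamming distance is 14.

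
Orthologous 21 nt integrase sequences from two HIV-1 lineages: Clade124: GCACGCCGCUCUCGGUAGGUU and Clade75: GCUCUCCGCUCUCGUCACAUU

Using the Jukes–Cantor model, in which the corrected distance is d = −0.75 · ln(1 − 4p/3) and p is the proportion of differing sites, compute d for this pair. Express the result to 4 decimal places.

Mismatches occur at site 3 (A↔U), site 5 (G↔U), site 15 (G↔U), site 16 (U↔C), site 18 (G↔C), site 19 (G↔A).
p = 6/21 = 0.285714.
d = −0.75 · ln(1 − (4/3)·0.285714) = −0.75 · ln(0.619048) = −0.75 · (-0.479572) = 0.3597.

0.3597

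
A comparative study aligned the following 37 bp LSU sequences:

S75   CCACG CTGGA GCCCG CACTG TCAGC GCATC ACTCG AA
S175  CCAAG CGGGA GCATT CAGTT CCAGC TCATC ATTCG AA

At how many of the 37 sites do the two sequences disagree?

10

Mismatches occur at site 4 (C→A), site 7 (T→G), site 13 (C→A), site 14 (C→T), site 15 (G→T), site 18 (C→G), site 20 (G→T), site 21 (T→C), site 26 (G→T), site 32 (C→T).
That gives 10 mismatches out of 37 aligned sites, so the Hamming distance is 10.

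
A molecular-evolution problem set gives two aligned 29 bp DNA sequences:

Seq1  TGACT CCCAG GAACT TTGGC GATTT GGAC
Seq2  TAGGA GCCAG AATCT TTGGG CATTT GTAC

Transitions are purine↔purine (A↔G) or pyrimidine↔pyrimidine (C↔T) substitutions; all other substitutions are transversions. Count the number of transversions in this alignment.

The sequences differ at positions 2 (G/A, transition), 3 (A/G, transition), 4 (C/G, transversion), 5 (T/A, transversion), 6 (C/G, transversion), 11 (G/A, transition), 13 (A/T, transversion), 20 (C/G, transversion), 21 (G/C, transversion), 27 (G/T, transversion).
Of the 10 differences, 3 transitions and 7 transversions, so the answer is 7.

7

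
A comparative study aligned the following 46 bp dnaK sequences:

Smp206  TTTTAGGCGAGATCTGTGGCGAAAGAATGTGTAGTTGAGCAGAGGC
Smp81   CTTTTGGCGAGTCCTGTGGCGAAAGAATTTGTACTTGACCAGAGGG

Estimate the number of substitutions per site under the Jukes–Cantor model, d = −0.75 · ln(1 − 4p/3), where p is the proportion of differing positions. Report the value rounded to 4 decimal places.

0.1979

The sequences differ at positions 1 (T/C), 5 (A/T), 12 (A/T), 13 (T/C), 29 (G/T), 34 (G/C), 39 (G/C), 46 (C/G).
p = 8/46 = 0.173913.
d = −0.75 · ln(1 − (4/3)·0.173913) = −0.75 · ln(0.768116) = −0.75 · (-0.263815) = 0.1979.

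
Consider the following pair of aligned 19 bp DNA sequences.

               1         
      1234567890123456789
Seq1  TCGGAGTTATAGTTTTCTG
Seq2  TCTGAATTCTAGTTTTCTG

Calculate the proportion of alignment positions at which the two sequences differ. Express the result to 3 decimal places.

0.158

Differing sites — 3:G/T; 6:G/A; 9:A/C.
There are 3 differences over 19 sites, so p = 3/19 = 0.158.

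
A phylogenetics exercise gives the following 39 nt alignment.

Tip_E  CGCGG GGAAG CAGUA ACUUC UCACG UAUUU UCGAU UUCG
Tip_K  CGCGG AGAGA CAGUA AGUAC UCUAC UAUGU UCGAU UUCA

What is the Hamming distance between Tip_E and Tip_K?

Differing sites — 6:G/A; 9:A/G; 10:G/A; 17:C/G; 19:U/A; 23:A/U; 24:C/A; 25:G/C; 29:U/G; 39:G/A.
That gives 10 mismatches out of 39 aligned sites, so the Hamming distance is 10.

10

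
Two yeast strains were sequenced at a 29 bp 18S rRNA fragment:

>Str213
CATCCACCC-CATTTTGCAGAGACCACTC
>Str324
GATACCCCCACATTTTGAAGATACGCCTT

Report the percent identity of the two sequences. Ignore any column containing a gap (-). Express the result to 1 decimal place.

71.4%

Excluding the 1 gap column leaves 28 comparable sites.
The sequences differ at positions 1 (C/G), 4 (C/A), 6 (A/C), 18 (C/A), 22 (G/T), 25 (C/G), 26 (A/C), 29 (C/T).
20 of the 28 comparable sites match, so the percent identity is 20/28 × 100 = 71.4%.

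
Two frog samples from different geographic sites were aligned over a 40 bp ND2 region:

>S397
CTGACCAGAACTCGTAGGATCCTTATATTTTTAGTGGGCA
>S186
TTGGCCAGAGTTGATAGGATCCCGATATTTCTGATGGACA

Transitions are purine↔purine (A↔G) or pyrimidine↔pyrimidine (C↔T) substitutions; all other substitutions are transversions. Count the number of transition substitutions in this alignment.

Mismatches occur at site 1 (C↔T, transition), site 4 (A↔G, transition), site 10 (A↔G, transition), site 11 (C↔T, transition), site 13 (C↔G, transversion), site 14 (G↔A, transition), site 23 (T↔C, transition), site 24 (T↔G, transversion), site 31 (T↔C, transition), site 33 (A↔G, transition), site 34 (G↔A, transition), site 38 (G↔A, transition).
Of the 12 differences, 10 transitions and 2 transversions, so the answer is 10.

10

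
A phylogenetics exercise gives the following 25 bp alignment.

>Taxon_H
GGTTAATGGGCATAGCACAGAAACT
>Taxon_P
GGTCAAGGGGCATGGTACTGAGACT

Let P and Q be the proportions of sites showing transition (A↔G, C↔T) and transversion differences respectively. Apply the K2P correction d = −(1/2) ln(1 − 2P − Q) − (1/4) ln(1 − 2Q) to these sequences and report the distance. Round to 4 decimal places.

Mismatches occur at site 4 (T↔C, transition), site 7 (T↔G, transversion), site 14 (A↔G, transition), site 16 (C↔T, transition), site 19 (A↔T, transversion), site 22 (A↔G, transition).
Of the 6 differences, 4 transitions and 2 transversions over 25 sites: P = 4/25 = 0.160000, Q = 2/25 = 0.080000.
d = −0.5·ln(0.600000) − 0.25·ln(0.840000) = −0.5·(-0.510826) − 0.25·(-0.174353) = 0.2990.

0.2990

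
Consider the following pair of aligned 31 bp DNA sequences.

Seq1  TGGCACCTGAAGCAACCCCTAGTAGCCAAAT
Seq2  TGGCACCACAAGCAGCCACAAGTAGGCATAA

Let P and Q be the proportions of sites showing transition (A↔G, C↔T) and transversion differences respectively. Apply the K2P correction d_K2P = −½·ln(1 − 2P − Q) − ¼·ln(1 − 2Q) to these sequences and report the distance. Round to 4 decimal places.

0.3217

Differing sites — 8:T/A (Tv); 9:G/C (Tv); 15:A/G (Ti); 18:C/A (Tv); 20:T/A (Tv); 26:C/G (Tv); 29:A/T (Tv); 31:T/A (Tv).
Of the 8 differences, 1 transition and 7 transversions over 31 sites: P = 1/31 = 0.032258, Q = 7/31 = 0.225806.
d = −0.5·ln(0.709678) − 0.25·ln(0.548388) = −0.5·(-0.342944) − 0.25·(-0.600772) = 0.3217.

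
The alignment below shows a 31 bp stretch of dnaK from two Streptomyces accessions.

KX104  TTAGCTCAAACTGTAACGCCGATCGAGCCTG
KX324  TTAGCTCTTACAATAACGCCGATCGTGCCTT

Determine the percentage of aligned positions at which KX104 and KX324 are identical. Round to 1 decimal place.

80.6%

The sequences differ at positions 8 (A/T), 9 (A/T), 12 (T/A), 13 (G/A), 26 (A/T), 31 (G/T).
25 of the 31 sites match, so the percent identity is 25/31 × 100 = 80.6%.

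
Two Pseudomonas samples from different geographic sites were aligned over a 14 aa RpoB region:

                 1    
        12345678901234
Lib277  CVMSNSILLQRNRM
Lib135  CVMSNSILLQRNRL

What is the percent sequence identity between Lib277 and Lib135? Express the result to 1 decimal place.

Differing sites — 14:M/L.
13 of the 14 sites match, so the percent identity is 13/14 × 100 = 92.9%.

92.9%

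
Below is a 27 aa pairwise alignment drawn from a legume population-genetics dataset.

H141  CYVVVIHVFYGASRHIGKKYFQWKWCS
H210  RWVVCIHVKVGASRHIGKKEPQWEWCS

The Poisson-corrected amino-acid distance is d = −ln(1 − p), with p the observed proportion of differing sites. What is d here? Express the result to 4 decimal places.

Differing sites — 1:C/R; 2:Y/W; 5:V/C; 9:F/K; 10:Y/V; 20:Y/E; 21:F/P; 24:K/E.
p = 8/27 = 0.296296.
d = −ln(1 − 0.296296) = −ln(0.703704) = 0.3514.

0.3514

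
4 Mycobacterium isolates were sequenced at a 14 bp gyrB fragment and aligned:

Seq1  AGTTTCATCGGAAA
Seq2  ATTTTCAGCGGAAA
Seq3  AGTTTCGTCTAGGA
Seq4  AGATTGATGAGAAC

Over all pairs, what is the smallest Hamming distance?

2

Pairwise Hamming distances:
  Seq1 vs Seq2: 2
  Seq1 vs Seq3: 5
  Seq1 vs Seq4: 5
  Seq2 vs Seq3: 7
  Seq2 vs Seq4: 7
  Seq3 vs Seq4: 9
The smallest is 2, between Seq1 and Seq2.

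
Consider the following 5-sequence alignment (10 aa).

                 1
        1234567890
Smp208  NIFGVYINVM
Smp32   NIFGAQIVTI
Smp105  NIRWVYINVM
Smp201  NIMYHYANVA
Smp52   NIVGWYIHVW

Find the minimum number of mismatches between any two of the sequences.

2

Pairwise Hamming distances:
  Smp208 vs Smp32: 5
  Smp208 vs Smp105: 2
  Smp208 vs Smp201: 5
  Smp208 vs Smp52: 4
  Smp32 vs Smp105: 7
  Smp32 vs Smp201: 8
  Smp32 vs Smp52: 6
  Smp105 vs Smp201: 5
  Smp105 vs Smp52: 5
  Smp201 vs Smp52: 6
The smallest is 2, between Smp208 and Smp105.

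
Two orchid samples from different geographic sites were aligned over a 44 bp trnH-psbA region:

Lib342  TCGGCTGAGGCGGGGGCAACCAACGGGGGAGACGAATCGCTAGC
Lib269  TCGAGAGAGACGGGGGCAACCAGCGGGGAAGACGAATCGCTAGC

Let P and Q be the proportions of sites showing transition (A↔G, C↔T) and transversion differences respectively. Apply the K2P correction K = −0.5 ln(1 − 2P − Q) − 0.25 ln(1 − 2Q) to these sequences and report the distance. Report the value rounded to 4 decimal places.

The sequences differ at positions 4 (G/A, transition), 5 (C/G, transversion), 6 (T/A, transversion), 10 (G/A, transition), 23 (A/G, transition), 29 (G/A, transition).
Of the 6 differences, 4 transitions and 2 transversions over 44 sites: P = 4/44 = 0.090909, Q = 2/44 = 0.045455.
d = −0.5·ln(0.772727) − 0.25·ln(0.909090) = −0.5·(-0.257829) − 0.25·(-0.095311) = 0.1527.

0.1527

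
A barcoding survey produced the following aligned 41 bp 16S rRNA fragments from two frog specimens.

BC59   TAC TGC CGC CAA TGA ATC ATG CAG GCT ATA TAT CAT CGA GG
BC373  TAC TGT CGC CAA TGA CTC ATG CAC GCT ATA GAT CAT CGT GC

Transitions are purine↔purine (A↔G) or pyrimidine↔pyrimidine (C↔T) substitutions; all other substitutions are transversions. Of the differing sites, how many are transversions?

5

Mismatches occur at site 6 (C/T, transition), site 16 (A/C, transversion), site 24 (G/C, transversion), site 31 (T/G, transversion), site 39 (A/T, transversion), site 41 (G/C, transversion).
Of the 6 differences, 1 transition and 5 transversions, so the answer is 5.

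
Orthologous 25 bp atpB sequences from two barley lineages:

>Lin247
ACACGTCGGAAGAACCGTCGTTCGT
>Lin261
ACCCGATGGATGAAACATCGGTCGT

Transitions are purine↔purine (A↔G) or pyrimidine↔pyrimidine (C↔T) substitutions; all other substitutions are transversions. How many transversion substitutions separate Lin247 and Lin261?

5

Mismatches occur at site 3 (A↔C, transversion), site 6 (T↔A, transversion), site 7 (C↔T, transition), site 11 (A↔T, transversion), site 15 (C↔A, transversion), site 17 (G↔A, transition), site 21 (T↔G, transversion).
Of the 7 differences, 2 transitions and 5 transversions, so the answer is 5.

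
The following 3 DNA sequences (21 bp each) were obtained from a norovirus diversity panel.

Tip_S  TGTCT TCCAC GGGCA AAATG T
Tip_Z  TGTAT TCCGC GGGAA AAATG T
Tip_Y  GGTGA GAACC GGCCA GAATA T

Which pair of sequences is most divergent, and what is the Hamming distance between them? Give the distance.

Pairwise Hamming distances:
  Tip_S vs Tip_Z: 3
  Tip_S vs Tip_Y: 10
  Tip_Z vs Tip_Y: 11
The largest is 11, between Tip_Z and Tip_Y.

11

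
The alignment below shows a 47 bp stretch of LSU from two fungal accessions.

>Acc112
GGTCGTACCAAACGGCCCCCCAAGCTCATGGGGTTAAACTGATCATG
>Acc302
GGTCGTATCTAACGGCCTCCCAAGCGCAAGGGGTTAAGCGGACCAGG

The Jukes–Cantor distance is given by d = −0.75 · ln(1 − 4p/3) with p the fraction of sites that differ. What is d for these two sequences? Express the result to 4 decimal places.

Differing sites — 8:C/T; 10:A/T; 18:C/T; 26:T/G; 29:T/A; 38:A/G; 40:T/G; 43:T/C; 46:T/G.
p = 9/47 = 0.191489.
d = −0.75 · ln(1 − (4/3)·0.191489) = −0.75 · ln(0.744681) = −0.75 · (-0.294799) = 0.2211.

0.2211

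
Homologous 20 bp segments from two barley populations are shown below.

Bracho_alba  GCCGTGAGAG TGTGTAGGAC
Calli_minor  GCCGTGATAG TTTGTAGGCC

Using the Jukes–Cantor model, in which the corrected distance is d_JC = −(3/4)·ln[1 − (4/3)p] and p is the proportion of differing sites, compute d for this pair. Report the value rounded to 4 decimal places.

0.1674

Differing sites — 8:G/T; 12:G/T; 19:A/C.
p = 3/20 = 0.150000.
d = −0.75 · ln(1 − (4/3)·0.150000) = −0.75 · ln(0.800000) = −0.75 · (-0.223144) = 0.1674.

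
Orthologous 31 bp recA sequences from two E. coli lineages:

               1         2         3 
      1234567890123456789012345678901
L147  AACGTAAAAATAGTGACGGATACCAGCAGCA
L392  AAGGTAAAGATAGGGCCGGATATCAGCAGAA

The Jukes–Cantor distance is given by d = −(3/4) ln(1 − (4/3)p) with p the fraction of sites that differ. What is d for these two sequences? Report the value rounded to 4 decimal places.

Differing sites — 3:C/G; 9:A/G; 14:T/G; 16:A/C; 23:C/T; 30:C/A.
p = 6/31 = 0.193548.
d = −0.75 · ln(1 − (4/3)·0.193548) = −0.75 · ln(0.741936) = −0.75 · (-0.298492) = 0.2239.

0.2239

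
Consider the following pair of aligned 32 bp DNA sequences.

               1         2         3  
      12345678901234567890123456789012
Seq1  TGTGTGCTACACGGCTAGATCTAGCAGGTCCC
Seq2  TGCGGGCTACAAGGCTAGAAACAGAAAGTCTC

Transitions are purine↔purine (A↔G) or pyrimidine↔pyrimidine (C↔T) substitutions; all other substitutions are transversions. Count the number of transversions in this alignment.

5

The sequences differ at positions 3 (T/C, transition), 5 (T/G, transversion), 12 (C/A, transversion), 20 (T/A, transversion), 21 (C/A, transversion), 22 (T/C, transition), 25 (C/A, transversion), 27 (G/A, transition), 31 (C/T, transition).
Of the 9 differences, 4 transitions and 5 transversions, so the answer is 5.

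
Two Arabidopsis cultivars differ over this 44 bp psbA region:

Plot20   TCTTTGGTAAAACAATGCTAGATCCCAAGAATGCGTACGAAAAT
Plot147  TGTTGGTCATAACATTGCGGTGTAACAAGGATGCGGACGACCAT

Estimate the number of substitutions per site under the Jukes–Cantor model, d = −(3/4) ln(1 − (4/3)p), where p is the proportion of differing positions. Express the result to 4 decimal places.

0.4975

Mismatches occur at site 2 (C→G), site 5 (T→G), site 7 (G→T), site 8 (T→C), site 10 (A→T), site 15 (A→T), site 19 (T→G), site 20 (A→G), site 21 (G→T), site 22 (A→G), site 24 (C→A), site 25 (C→A), site 30 (A→G), site 36 (T→G), site 41 (A→C), site 42 (A→C).
p = 16/44 = 0.363636.
d = −0.75 · ln(1 − (4/3)·0.363636) = −0.75 · ln(0.515152) = −0.75 · (-0.663293) = 0.4975.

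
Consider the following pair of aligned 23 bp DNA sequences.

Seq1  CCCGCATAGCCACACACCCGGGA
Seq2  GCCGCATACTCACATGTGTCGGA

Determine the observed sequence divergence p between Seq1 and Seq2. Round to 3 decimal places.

Mismatches occur at site 1 (C↔G), site 9 (G↔C), site 10 (C↔T), site 15 (C↔T), site 16 (A↔G), site 17 (C↔T), site 18 (C↔G), site 19 (C↔T), site 20 (G↔C).
There are 9 differences over 23 sites, so p = 9/23 = 0.391.

0.391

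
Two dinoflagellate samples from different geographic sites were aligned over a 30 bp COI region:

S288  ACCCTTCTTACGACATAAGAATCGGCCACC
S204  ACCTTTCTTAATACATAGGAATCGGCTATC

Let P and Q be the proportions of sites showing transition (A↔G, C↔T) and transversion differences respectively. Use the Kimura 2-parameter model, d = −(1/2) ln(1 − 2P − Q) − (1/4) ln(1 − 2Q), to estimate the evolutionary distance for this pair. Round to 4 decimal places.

0.2385

Differing sites — 4:C/T (Ti); 11:C/A (Tv); 12:G/T (Tv); 18:A/G (Ti); 27:C/T (Ti); 29:C/T (Ti).
Of the 6 differences, 4 transitions and 2 transversions over 30 sites: P = 4/30 = 0.133333, Q = 2/30 = 0.066667.
d = −0.5·ln(0.666667) − 0.25·ln(0.866666) = −0.5·(-0.405465) − 0.25·(-0.143102) = 0.2385.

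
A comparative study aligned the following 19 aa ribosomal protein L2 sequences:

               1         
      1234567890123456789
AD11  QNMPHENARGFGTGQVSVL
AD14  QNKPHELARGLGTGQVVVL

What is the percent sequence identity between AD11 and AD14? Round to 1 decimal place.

Differing sites — 3:M/K; 7:N/L; 11:F/L; 17:S/V.
15 of the 19 sites match, so the percent identity is 15/19 × 100 = 78.9%.

78.9%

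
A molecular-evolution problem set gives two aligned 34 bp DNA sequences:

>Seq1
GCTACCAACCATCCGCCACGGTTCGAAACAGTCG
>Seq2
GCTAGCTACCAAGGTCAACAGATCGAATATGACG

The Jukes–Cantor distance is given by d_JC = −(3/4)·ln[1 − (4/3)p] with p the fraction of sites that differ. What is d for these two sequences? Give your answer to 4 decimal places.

0.5347

Mismatches occur at site 5 (C/G), site 7 (A/T), site 12 (T/A), site 13 (C/G), site 14 (C/G), site 15 (G/T), site 17 (C/A), site 20 (G/A), site 22 (T/A), site 28 (A/T), site 29 (C/A), site 30 (A/T), site 32 (T/A).
p = 13/34 = 0.382353.
d = −0.75 · ln(1 − (4/3)·0.382353) = −0.75 · ln(0.490196) = −0.75 · (-0.712950) = 0.5347.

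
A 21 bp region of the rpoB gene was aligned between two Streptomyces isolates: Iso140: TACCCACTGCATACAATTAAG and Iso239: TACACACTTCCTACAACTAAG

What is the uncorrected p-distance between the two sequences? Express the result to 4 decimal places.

The sequences differ at positions 4 (C/A), 9 (G/T), 11 (A/C), 17 (T/C).
There are 4 differences over 21 sites, so p = 4/21 = 0.1905.

0.1905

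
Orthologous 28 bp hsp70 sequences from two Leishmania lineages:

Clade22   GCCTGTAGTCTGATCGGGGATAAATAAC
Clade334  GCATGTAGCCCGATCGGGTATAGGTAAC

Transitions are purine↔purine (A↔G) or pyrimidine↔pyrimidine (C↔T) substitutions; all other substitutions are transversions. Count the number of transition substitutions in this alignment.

Differing sites — 3:C/A (Tv); 9:T/C (Ti); 11:T/C (Ti); 19:G/T (Tv); 23:A/G (Ti); 24:A/G (Ti).
Of the 6 differences, 4 transitions and 2 transversions, so the answer is 4.

4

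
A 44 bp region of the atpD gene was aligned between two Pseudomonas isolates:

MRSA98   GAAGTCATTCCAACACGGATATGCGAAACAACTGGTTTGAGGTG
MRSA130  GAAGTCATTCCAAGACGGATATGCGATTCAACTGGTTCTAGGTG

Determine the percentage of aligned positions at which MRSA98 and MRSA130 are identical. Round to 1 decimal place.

Differing sites — 14:C/G; 27:A/T; 28:A/T; 38:T/C; 39:G/T.
39 of the 44 sites match, so the percent identity is 39/44 × 100 = 88.6%.

88.6%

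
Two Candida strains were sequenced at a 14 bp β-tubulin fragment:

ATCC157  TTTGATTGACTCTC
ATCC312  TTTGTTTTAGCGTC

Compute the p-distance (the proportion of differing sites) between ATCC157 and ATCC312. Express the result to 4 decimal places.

0.3571

Mismatches occur at site 5 (A→T), site 8 (G→T), site 10 (C→G), site 11 (T→C), site 12 (C→G).
There are 5 differences over 14 sites, so p = 5/14 = 0.3571.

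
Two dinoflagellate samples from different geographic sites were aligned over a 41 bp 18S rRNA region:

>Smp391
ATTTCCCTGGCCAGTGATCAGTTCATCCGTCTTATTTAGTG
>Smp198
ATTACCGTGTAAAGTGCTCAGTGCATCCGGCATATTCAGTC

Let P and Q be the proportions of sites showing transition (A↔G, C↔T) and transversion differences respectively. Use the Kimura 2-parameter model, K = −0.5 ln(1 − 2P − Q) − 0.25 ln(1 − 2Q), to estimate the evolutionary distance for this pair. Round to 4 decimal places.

0.3404

The sequences differ at positions 4 (T/A, transversion), 7 (C/G, transversion), 10 (G/T, transversion), 11 (C/A, transversion), 12 (C/A, transversion), 17 (A/C, transversion), 23 (T/G, transversion), 30 (T/G, transversion), 32 (T/A, transversion), 37 (T/C, transition), 41 (G/C, transversion).
Of the 11 differences, 1 transition and 10 transversions over 41 sites: P = 1/41 = 0.024390, Q = 10/41 = 0.243902.
d = −0.5·ln(0.707318) − 0.25·ln(0.512196) = −0.5·(-0.346275) − 0.25·(-0.669048) = 0.3404.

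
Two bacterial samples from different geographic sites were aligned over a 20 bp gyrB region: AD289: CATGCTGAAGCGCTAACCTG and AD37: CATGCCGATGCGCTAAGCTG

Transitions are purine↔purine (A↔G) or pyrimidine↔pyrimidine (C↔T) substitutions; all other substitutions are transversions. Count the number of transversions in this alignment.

2

Mismatches occur at site 6 (T/C, transition), site 9 (A/T, transversion), site 17 (C/G, transversion).
Of the 3 differences, 1 transition and 2 transversions, so the answer is 2.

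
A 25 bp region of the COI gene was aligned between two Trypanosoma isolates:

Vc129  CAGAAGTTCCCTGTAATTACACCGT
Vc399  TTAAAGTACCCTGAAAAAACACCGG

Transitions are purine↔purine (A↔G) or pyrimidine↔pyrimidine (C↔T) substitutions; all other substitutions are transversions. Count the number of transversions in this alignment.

6

Mismatches occur at site 1 (C/T, transition), site 2 (A/T, transversion), site 3 (G/A, transition), site 8 (T/A, transversion), site 14 (T/A, transversion), site 17 (T/A, transversion), site 18 (T/A, transversion), site 25 (T/G, transversion).
Of the 8 differences, 2 transitions and 6 transversions, so the answer is 6.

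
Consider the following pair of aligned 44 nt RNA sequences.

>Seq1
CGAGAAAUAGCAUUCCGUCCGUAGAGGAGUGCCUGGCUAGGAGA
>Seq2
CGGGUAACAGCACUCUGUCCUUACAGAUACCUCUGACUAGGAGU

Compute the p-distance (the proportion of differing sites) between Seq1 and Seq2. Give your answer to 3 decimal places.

Differing sites — 3:A/G; 5:A/U; 8:U/C; 13:U/C; 16:C/U; 21:G/U; 24:G/C; 27:G/A; 28:A/U; 29:G/A; 30:U/C; 31:G/C; 32:C/U; 36:G/A; 44:A/U.
There are 15 differences over 44 sites, so p = 15/44 = 0.341.

0.341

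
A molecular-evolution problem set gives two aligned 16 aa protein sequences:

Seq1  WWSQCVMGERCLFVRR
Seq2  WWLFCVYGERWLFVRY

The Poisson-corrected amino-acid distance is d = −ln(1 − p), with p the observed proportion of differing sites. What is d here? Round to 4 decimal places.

Differing sites — 3:S/L; 4:Q/F; 7:M/Y; 11:C/W; 16:R/Y.
p = 5/16 = 0.312500.
d = −ln(1 − 0.312500) = −ln(0.687500) = 0.3747.

0.3747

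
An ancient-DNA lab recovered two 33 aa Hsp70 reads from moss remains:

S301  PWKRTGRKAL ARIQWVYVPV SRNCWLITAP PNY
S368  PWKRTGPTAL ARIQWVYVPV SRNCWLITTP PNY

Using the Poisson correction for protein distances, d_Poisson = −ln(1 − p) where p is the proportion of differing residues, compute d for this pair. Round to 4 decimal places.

0.0953

Mismatches occur at site 7 (R/P), site 8 (K/T), site 29 (A/T).
p = 3/33 = 0.090909.
d = −ln(1 − 0.090909) = −ln(0.909091) = 0.0953.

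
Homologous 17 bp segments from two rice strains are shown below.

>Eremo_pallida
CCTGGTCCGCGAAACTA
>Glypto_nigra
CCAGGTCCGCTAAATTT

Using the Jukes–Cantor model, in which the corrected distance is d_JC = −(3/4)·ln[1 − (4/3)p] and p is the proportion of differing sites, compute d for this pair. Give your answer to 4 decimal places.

0.2824

Differing sites — 3:T/A; 11:G/T; 15:C/T; 17:A/T.
p = 4/17 = 0.235294.
d = −0.75 · ln(1 − (4/3)·0.235294) = −0.75 · ln(0.686275) = −0.75 · (-0.376477) = 0.2824.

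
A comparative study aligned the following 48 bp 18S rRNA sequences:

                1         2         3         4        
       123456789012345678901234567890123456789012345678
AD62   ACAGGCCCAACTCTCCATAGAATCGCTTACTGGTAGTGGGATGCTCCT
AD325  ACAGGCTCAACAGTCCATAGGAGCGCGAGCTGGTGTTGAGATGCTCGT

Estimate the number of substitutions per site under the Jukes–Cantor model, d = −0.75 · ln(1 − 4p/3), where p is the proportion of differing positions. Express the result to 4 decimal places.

The sequences differ at positions 7 (C/T), 12 (T/A), 13 (C/G), 21 (A/G), 23 (T/G), 27 (T/G), 28 (T/A), 29 (A/G), 35 (A/G), 36 (G/T), 39 (G/A), 47 (C/G).
p = 12/48 = 0.250000.
d = −0.75 · ln(1 − (4/3)·0.250000) = −0.75 · ln(0.666667) = −0.75 · (-0.405465) = 0.3041.

0.3041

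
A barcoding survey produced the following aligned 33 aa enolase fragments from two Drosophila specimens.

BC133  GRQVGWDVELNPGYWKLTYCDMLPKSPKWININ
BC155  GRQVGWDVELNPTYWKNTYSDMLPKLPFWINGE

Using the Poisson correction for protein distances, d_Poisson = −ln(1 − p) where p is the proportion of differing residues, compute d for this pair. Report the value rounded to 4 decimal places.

Differing sites — 13:G/T; 17:L/N; 20:C/S; 26:S/L; 28:K/F; 32:I/G; 33:N/E.
p = 7/33 = 0.212121.
d = −ln(1 − 0.212121) = −ln(0.787879) = 0.2384.

0.2384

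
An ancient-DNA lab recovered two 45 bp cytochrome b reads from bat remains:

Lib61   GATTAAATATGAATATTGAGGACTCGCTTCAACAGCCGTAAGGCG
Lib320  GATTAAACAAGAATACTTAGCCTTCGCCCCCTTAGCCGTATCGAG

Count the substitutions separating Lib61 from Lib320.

15

Differing sites — 8:T/C; 10:T/A; 16:T/C; 18:G/T; 21:G/C; 22:A/C; 23:C/T; 28:T/C; 29:T/C; 31:A/C; 32:A/T; 33:C/T; 41:A/T; 42:G/C; 44:C/A.
That gives 15 mismatches out of 45 aligned sites, so the Hamming distance is 15.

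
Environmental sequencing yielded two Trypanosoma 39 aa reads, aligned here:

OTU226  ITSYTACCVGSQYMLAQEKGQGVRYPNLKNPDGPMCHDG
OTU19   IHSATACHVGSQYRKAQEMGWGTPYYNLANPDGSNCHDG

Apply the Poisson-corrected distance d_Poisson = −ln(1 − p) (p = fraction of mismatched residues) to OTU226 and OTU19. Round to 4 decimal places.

Mismatches occur at site 2 (T→H), site 4 (Y→A), site 8 (C→H), site 14 (M→R), site 15 (L→K), site 19 (K→M), site 21 (Q→W), site 23 (V→T), site 24 (R→P), site 26 (P→Y), site 29 (K→A), site 34 (P→S), site 35 (M→N).
p = 13/39 = 0.333333.
d = −ln(1 − 0.333333) = −ln(0.666667) = 0.4055.

0.4055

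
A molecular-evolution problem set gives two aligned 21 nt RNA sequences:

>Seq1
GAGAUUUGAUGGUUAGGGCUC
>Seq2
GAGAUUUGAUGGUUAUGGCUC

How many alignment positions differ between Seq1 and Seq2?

1

Differing sites — 16:G/U.
That gives 1 mismatch out of 21 aligned sites, so the Hamming distance is 1.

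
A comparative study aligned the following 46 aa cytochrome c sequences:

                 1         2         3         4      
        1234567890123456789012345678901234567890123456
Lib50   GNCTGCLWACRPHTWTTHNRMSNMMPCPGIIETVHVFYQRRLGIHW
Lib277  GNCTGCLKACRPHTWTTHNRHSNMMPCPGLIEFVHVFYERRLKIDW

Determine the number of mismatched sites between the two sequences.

The sequences differ at positions 8 (W/K), 21 (M/H), 30 (I/L), 33 (T/F), 39 (Q/E), 43 (G/K), 45 (H/D).
That gives 7 mismatches out of 46 aligned sites, so the Hamming distance is 7.

7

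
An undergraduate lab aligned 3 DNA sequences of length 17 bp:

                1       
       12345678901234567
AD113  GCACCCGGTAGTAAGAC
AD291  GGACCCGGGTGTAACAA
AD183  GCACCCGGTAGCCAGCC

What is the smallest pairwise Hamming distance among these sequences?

Pairwise Hamming distances:
  AD113 vs AD291: 5
  AD113 vs AD183: 3
  AD291 vs AD183: 8
The smallest is 3, between AD113 and AD183.

3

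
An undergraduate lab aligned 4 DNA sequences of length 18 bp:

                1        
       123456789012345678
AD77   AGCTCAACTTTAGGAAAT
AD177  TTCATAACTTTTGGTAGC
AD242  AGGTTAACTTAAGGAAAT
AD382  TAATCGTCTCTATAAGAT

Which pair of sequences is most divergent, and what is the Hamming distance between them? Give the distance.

14

Pairwise Hamming distances:
  AD77 vs AD177: 8
  AD77 vs AD242: 3
  AD77 vs AD382: 9
  AD177 vs AD242: 9
  AD177 vs AD382: 14
  AD242 vs AD382: 11
The largest is 14, between AD177 and AD382.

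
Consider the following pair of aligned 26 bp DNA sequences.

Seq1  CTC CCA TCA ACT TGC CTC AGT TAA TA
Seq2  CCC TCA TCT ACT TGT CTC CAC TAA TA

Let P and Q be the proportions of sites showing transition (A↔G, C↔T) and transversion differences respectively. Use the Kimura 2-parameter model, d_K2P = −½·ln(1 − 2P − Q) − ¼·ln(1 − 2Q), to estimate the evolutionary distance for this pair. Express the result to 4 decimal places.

0.3513

The sequences differ at positions 2 (T/C, transition), 4 (C/T, transition), 9 (A/T, transversion), 15 (C/T, transition), 19 (A/C, transversion), 20 (G/A, transition), 21 (T/C, transition).
Of the 7 differences, 5 transitions and 2 transversions over 26 sites: P = 5/26 = 0.192308, Q = 2/26 = 0.076923.
d = −0.5·ln(0.538461) − 0.25·ln(0.846154) = −0.5·(-0.619040) − 0.25·(-0.167054) = 0.3513.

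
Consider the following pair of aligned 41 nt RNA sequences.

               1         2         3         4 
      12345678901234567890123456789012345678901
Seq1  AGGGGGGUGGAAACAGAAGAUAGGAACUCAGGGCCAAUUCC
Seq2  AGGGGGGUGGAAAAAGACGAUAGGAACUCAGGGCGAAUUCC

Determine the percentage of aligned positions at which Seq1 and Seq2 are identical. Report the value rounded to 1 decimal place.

92.7%

Differing sites — 14:C/A; 18:A/C; 35:C/G.
38 of the 41 sites match, so the percent identity is 38/41 × 100 = 92.7%.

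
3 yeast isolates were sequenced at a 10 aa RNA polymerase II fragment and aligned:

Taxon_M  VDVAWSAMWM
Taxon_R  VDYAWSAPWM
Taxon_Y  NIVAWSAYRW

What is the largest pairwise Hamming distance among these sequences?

6

Pairwise Hamming distances:
  Taxon_M vs Taxon_R: 2
  Taxon_M vs Taxon_Y: 5
  Taxon_R vs Taxon_Y: 6
The largest is 6, between Taxon_R and Taxon_Y.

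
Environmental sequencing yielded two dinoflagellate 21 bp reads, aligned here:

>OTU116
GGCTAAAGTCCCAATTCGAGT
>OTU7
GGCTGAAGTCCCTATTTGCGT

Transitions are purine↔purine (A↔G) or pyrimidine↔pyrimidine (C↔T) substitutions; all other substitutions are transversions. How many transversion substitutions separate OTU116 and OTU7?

The sequences differ at positions 5 (A/G, transition), 13 (A/T, transversion), 17 (C/T, transition), 19 (A/C, transversion).
Of the 4 differences, 2 transitions and 2 transversions, so the answer is 2.

2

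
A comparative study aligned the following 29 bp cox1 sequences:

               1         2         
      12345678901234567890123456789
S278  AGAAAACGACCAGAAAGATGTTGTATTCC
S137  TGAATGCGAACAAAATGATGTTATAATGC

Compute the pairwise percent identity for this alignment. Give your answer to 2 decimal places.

Differing sites — 1:A/T; 5:A/T; 6:A/G; 10:C/A; 13:G/A; 16:A/T; 23:G/A; 26:T/A; 28:C/G.
20 of the 29 sites match, so the percent identity is 20/29 × 100 = 68.97%.

68.97%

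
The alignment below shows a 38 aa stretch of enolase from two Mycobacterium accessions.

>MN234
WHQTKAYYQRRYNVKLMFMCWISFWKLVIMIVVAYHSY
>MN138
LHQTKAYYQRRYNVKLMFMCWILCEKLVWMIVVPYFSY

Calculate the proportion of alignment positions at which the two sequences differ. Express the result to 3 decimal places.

Differing sites — 1:W/L; 23:S/L; 24:F/C; 25:W/E; 29:I/W; 34:A/P; 36:H/F.
There are 7 differences over 38 sites, so p = 7/38 = 0.184.

0.184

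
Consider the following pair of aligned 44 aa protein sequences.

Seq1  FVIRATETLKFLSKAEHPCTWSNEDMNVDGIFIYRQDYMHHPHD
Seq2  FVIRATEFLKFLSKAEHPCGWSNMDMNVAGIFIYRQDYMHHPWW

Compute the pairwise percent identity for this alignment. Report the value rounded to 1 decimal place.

Mismatches occur at site 8 (T→F), site 20 (T→G), site 24 (E→M), site 29 (D→A), site 43 (H→W), site 44 (D→W).
38 of the 44 sites match, so the percent identity is 38/44 × 100 = 86.4%.

86.4%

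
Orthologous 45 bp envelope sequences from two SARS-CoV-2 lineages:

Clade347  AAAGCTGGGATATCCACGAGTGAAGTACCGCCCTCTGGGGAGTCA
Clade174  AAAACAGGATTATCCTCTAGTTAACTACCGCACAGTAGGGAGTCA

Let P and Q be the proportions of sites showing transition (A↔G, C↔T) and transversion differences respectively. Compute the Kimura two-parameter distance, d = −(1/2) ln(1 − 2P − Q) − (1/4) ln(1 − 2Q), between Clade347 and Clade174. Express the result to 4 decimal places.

Mismatches occur at site 4 (G↔A, transition), site 6 (T↔A, transversion), site 9 (G↔A, transition), site 10 (A↔T, transversion), site 16 (A↔T, transversion), site 18 (G↔T, transversion), site 22 (G↔T, transversion), site 25 (G↔C, transversion), site 32 (C↔A, transversion), site 34 (T↔A, transversion), site 35 (C↔G, transversion), site 37 (G↔A, transition).
Of the 12 differences, 3 transitions and 9 transversions over 45 sites: P = 3/45 = 0.066667, Q = 9/45 = 0.200000.
d = −0.5·ln(0.666666) − 0.25·ln(0.600000) = −0.5·(-0.405466) − 0.25·(-0.510826) = 0.3304.

0.3304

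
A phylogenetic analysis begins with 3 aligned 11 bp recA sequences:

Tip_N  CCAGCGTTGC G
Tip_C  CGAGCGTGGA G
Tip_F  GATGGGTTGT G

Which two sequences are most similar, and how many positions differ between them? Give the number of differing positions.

3

Pairwise Hamming distances:
  Tip_N vs Tip_C: 3
  Tip_N vs Tip_F: 5
  Tip_C vs Tip_F: 6
The smallest is 3, between Tip_N and Tip_C.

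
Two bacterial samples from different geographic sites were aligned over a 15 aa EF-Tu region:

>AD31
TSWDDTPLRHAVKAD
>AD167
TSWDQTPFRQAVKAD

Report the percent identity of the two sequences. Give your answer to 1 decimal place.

The sequences differ at positions 5 (D/Q), 8 (L/F), 10 (H/Q).
12 of the 15 sites match, so the percent identity is 12/15 × 100 = 80.0%.

80.0%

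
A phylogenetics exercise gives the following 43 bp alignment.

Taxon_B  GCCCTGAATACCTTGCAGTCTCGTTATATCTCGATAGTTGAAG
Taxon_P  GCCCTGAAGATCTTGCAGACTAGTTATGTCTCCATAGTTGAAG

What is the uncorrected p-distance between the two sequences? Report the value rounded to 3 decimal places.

The sequences differ at positions 9 (T/G), 11 (C/T), 19 (T/A), 22 (C/A), 28 (A/G), 33 (G/C).
There are 6 differences over 43 sites, so p = 6/43 = 0.140.

0.140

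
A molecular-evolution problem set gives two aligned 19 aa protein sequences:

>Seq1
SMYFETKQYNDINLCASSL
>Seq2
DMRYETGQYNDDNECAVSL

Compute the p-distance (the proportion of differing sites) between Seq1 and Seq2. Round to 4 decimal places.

0.3684

Mismatches occur at site 1 (S/D), site 3 (Y/R), site 4 (F/Y), site 7 (K/G), site 12 (I/D), site 14 (L/E), site 17 (S/V).
There are 7 differences over 19 sites, so p = 7/19 = 0.3684.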